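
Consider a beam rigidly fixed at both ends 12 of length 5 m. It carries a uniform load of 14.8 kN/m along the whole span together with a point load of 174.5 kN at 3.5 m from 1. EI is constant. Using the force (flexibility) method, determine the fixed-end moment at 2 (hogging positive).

Take the two fixed-end moments M_1, M_2 as redundants; the released structure is the simple span 12.
On the primary (simply-supported) span, the end slopes from the loading are:
  at 1: UDL 14.8: wL³/(24EI) = 77.08/EI
  at 2: UDL 14.8: wL³/(24EI) = 77.08/EI
  at 1: point load 174.5 at a = 3.5: Pab(L + b)/(6LEI) = 198.5/EI
  at 2: point load 174.5 at a = 3.5: Pab(L + a)/(6LEI) = 259.6/EI
  θ_10 = 275.6/EI,  θ_20 = 336.7/EI
Flexibility coefficients: a unit moment at one end gives L/(3EI) there and L/(6EI) at the far end, so f₁₁ = f₂₂ = 1.667/EI and f₁₂ = f₂₁ = 0.8333/EI.
Compatibility — zero rotation at each built-in end:
  1.667 M_1 + 0.8333 M_2 = 275.6
  0.8333 M_1 + 1.667 M_2 = 336.7
Solving the pair gives M_1 = 85.8 kN·m and M_2 = 159.1 kN·m (hogging).

M_2 = 159.1 kN·m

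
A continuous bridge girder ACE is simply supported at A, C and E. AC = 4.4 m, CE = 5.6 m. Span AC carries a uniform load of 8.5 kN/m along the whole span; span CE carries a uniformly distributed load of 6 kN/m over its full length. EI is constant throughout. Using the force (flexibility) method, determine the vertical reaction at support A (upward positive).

Release continuity at C by inserting a hinge; the redundant is the internal moment M_C. The primary structure is two simply-supported spans AC and CE.
Rotations at C on the released spans (each span's end-slope, ×1/EI):
  span AC: UDL 8.5: wL³/(24EI) = 30.17/EI
  span CE: UDL 6: wL³/(24EI) = 43.9/EI
  relative rotation θ_0 = (30.17 + 43.9)/EI = 74.07/EI
A unit hogging moment at C produces rotation L₁/(3EI) + L₂/(3EI) = 3.333/EI.
Slope continuity at C: θ_0 = M_C·3.333/EI, so M_C = 74.07/3.333 = 22.22 kN·m (hogging).
Span AC, ΣM about A with M_C applied at C: R_C^{AC}·4.4 = 82.28 + 22.22, so R_C^{AC} = 23.75 kN and R_A = 37.4 − 23.75 = 13.65 kN.

R_A = 13.65 kN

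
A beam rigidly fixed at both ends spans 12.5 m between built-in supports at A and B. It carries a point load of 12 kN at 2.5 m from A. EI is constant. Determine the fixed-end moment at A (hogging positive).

Release both end moments; the primary structure is a simply-supported span AB with redundants M_A and M_B.
End rotations of the released simple span under the applied load (×1/EI):
  at A: point load 12 at a = 2.5: Pab(L + b)/(6LEI) = 90/EI
  at B: point load 12 at a = 2.5: Pab(L + a)/(6LEI) = 60/EI
  θ_A0 = 90/EI,  θ_B0 = 60/EI
Flexibility coefficients: a unit moment at one end gives L/(3EI) there and L/(6EI) at the far end, so f₁₁ = f₂₂ = 4.167/EI and f₁₂ = f₂₁ = 2.083/EI.
Compatibility — zero rotation at each built-in end:
  4.167 M_A + 2.083 M_B = 90
  2.083 M_A + 4.167 M_B = 60
Solving the pair gives M_A = 19.2 kN·m and M_B = 4.8 kN·m (hogging).

M_A = 19.2 kN·m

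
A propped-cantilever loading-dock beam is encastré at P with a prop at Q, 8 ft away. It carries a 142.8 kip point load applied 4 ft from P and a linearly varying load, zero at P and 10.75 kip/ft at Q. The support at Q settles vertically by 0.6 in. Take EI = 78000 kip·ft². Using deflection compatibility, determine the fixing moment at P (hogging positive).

M_P = 437.1 kip·ft

Choose R_Q as the redundant. The primary structure is the cantilever fixed at P.
Primary-structure tip deflection at Q by superposition:
  point load 142.8 at a = 4: Pa²(3L − a)/(6EI) = 7616/EI
  triangular load, peak 10.75 at the free end: 11w₀L⁴/(120EI) = 4036/EI
  δ_0 = 11652/EI
Flexibility coefficient — unit upward force at Q: δ_{QQ} = L³/(3EI) = 170.7/EI.
With EI = 78000 kip·ft²: δ_0 = 0.14939 ft and δ_{QQ} = 0.002188 ft/kip.
Compatibility — the beam at Q must follow the support down by 0.05 ft: δ_0 − R_Q·δ_{QQ} = 0.05, so R_Q = (0.14939 − 0.05)/0.002188 = 45.42 kip.
Moment equilibrium about P: M_P = Σ(load moments about P) − R_Q·L = 800.5 − 45.42×8 = 437.1 kip·ft.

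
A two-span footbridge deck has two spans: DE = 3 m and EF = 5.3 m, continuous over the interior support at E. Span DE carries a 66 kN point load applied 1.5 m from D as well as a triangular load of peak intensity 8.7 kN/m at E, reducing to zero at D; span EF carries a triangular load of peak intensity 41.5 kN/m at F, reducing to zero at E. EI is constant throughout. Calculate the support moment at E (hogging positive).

M_E = 58.73 kN·m

Insert a hinge at E; M_E is the redundant, and each span becomes simply supported.
Rotations at E on the released spans (each span's end-slope, ×1/EI):
  span DE: point load 66 at a = 1.5: Pab(L + a)/(6LEI) = 37.12/EI
  span DE: triangular load, peak 8.7: w₀L³/(45EI) = 5.22/EI
  span EF: triangular load, peak 41.5: 7w₀L³/(360EI) = 120.1/EI
  relative rotation θ_0 = (42.34 + 120.1)/EI = 162.5/EI
A unit hogging moment at E produces rotation L₁/(3EI) + L₂/(3EI) = 2.767/EI.
Compatibility: M_E·(L₁+L₂)/(3EI) = θ_0, giving M_E = 58.73 kN·m (hogging).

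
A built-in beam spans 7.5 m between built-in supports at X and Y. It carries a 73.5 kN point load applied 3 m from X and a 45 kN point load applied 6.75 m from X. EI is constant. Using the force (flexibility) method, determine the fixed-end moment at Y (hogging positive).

M_Y = 80.26 kN·m

Take the two fixed-end moments M_X, M_Y as redundants; the released structure is the simple span XY.
On the primary (simply-supported) span, the end slopes from the loading are:
  at X: point load 73.5 at a = 3: Pab(L + b)/(6LEI) = 264.6/EI
  at Y: point load 73.5 at a = 3: Pab(L + a)/(6LEI) = 231.5/EI
  at X: point load 45 at a = 6.75: Pab(L + b)/(6LEI) = 41.77/EI
  at Y: point load 45 at a = 6.75: Pab(L + a)/(6LEI) = 72.14/EI
  θ_X0 = 306.4/EI,  θ_Y0 = 303.7/EI
Flexibility coefficients: a unit moment at one end gives L/(3EI) there and L/(6EI) at the far end, so f₁₁ = f₂₂ = 2.5/EI and f₁₂ = f₂₁ = 1.25/EI.
Compatibility — zero rotation at each built-in end:
  2.5 M_X + 1.25 M_Y = 306.4
  1.25 M_X + 2.5 M_Y = 303.7
Solving the pair gives M_X = 82.42 kN·m and M_Y = 80.26 kN·m (hogging).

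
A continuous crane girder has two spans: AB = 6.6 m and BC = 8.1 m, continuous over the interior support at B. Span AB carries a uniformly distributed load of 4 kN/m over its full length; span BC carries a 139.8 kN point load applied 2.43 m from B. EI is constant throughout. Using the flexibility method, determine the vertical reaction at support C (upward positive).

R_C = 26.98 kN

Insert a hinge at B; M_B is the redundant, and each span becomes simply supported.
Discontinuity in slope at B on the released structure — sum the simple-span end rotations:
  span AB: UDL 4: wL³/(24EI) = 47.92/EI
  span BC: point load 139.8 at a = 2.43: Pab(L + b)/(6LEI) = 545.8/EI
  relative rotation θ_0 = (47.92 + 545.8)/EI = 593.7/EI
A unit hogging moment at B produces rotation L₁/(3EI) + L₂/(3EI) = 4.9/EI.
Slope continuity at B: θ_0 = M_B·4.9/EI, so M_B = 593.7/4.9 = 121.2 kN·m (hogging).
Span BC, ΣM about C: R_B^{BC}·8.1 = 792.7 + 121.2, so R_B^{BC} = 112.8 kN and R_C = 139.8 − 112.8 = 26.98 kN.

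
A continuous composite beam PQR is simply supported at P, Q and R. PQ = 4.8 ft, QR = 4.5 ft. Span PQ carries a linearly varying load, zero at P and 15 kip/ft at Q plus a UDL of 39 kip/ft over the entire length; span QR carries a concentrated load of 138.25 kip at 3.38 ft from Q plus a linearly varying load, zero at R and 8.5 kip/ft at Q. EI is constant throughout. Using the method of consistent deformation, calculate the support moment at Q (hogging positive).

M_Q = 110.6 kip·ft

Insert a hinge at Q; M_Q is the redundant, and each span becomes simply supported.
Rotations at Q on the released spans (each span's end-slope, ×1/EI):
  span PQ: triangular load, peak 15: w₀L³/(45EI) = 36.86/EI
  span PQ: UDL 39: wL³/(24EI) = 179.7/EI
  span QR: point load 138.25 at a = 3.38: Pab(L + b)/(6LEI) = 108.9/EI
  span QR: triangular load, peak 8.5: w₀L³/(45EI) = 17.21/EI
  relative rotation θ_0 = (216.6 + 126.1)/EI = 342.7/EI
A unit hogging moment at Q produces rotation L₁/(3EI) + L₂/(3EI) = 3.1/EI.
Slope continuity at Q: θ_0 = M_Q·3.1/EI, so M_Q = 342.7/3.1 = 110.6 kip·ft (hogging).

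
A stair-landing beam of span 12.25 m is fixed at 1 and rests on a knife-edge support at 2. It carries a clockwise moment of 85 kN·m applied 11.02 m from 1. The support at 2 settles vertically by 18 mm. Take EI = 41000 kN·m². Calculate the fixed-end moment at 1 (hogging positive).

Choose R_2 as the redundant. The primary structure is the cantilever fixed at 1.
Deflection at 2 on the released cantilever, summing each load's contribution:
  clockwise couple 85 at a = 11.02: M₀a(2L − a)/(2EI) = 6313/EI
Tip deflection under a unit load at 2: L³/(3EI) = 612.8/EI.
With EI = 41000 kN·m²: δ_0 = 0.15398 m and δ_{22} = 0.014945 m/kN.
Compatibility — the beam at 2 must follow the support down by 0.018 m: δ_0 − R_2·δ_{22} = 0.018, so R_2 = (0.15398 − 0.018)/0.014945 = 9.099 kN.
Moment equilibrium about 1: M_1 = Σ(load moments about 1) − R_2·L = 85 − 9.099×12.25 = -26.46 kN·m.

M_1 = -26.46 kN·m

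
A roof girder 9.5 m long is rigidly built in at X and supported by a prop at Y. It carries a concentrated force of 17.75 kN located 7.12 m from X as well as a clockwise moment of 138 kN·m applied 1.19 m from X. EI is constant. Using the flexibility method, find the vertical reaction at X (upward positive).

Release the roller at Y. Primary structure: cantilever fixed at X.
Deflection at Y on the released cantilever, summing each load's contribution:
  point load 17.75 at a = 7.12: Pa²(3L − a)/(6EI) = 3206/EI
  clockwise couple 138 at a = 1.19: M₀a(2L − a)/(2EI) = 1462/EI
  δ_0 = 4669/EI
Tip deflection under a unit load at Y: L³/(3EI) = 285.8/EI.
Compatibility at Y: δ_0 − R_Y·δ_{YY} = 0, so R_Y = 4669/285.8 = 16.34 kN.
Vertical equilibrium: R_X = ΣP − R_Y = 17.75 − 16.34 = 1.414 kN.

R_X = 1.414 kN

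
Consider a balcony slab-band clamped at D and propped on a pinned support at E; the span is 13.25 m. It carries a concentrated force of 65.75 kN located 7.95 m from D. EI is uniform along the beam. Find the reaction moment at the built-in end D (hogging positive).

Choose R_E as the redundant. The primary structure is the cantilever fixed at D.
Downward deflection at the released point E due to the loads:
  point load 65.75 at a = 7.95: Pa²(3L − a)/(6EI) = 22024/EI
Tip deflection under a unit load at E: L³/(3EI) = 775.4/EI.
The prop prevents deflection at E: R_E = δ_0/δ_{EE} = 22024/775.4 = 28.4 kN.
Moment equilibrium about D: M_D = Σ(load moments about D) − R_E·L = 522.7 − 28.4×13.25 = 146.4 kN·m.

M_D = 146.4 kN·m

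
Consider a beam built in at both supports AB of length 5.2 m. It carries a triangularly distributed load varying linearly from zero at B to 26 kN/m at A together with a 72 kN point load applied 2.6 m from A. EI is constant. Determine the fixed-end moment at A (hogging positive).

M_A = 81.95 kN·m

Take the two fixed-end moments M_A, M_B as redundants; the released structure is the simple span AB.
Simple-span end rotations at A and B under the given loads:
  at A: triangular load, peak 26: w₀L³/(45EI) = 81.24/EI
  at B: triangular load, peak 26: 7w₀L³/(360EI) = 71.09/EI
  at A: point load 72 at a = 2.6: Pab(L + b)/(6LEI) = 121.7/EI
  at B: point load 72 at a = 2.6: Pab(L + a)/(6LEI) = 121.7/EI
  θ_A0 = 202.9/EI,  θ_B0 = 192.8/EI
Flexibility coefficients: a unit moment at one end gives L/(3EI) there and L/(6EI) at the far end, so f₁₁ = f₂₂ = 1.733/EI and f₁₂ = f₂₁ = 0.8667/EI.
Compatibility — zero rotation at each built-in end:
  1.733 M_A + 0.8667 M_B = 202.9
  0.8667 M_A + 1.733 M_B = 192.8
Solving the pair gives M_A = 81.95 kN·m and M_B = 70.23 kN·m (hogging).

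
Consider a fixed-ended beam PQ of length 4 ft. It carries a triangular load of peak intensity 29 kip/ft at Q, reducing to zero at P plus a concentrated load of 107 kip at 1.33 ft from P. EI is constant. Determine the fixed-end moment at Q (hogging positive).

M_Q = 54.78 kip·ft

Release both end moments; the primary structure is a simply-supported span PQ with redundants M_P and M_Q.
On the primary (simply-supported) span, the end slopes from the loading are:
  at P: triangular load, peak 29: 7w₀L³/(360EI) = 36.09/EI
  at Q: triangular load, peak 29: w₀L³/(45EI) = 41.24/EI
  at P: point load 107 at a = 1.33: Pab(L + b)/(6LEI) = 105.6/EI
  at Q: point load 107 at a = 1.33: Pab(L + a)/(6LEI) = 84.38/EI
  θ_P0 = 141.7/EI,  θ_Q0 = 125.6/EI
Flexibility coefficients: a unit moment at one end gives L/(3EI) there and L/(6EI) at the far end, so f₁₁ = f₂₂ = 1.333/EI and f₁₂ = f₂₁ = 0.6667/EI.
Compatibility — zero rotation at each built-in end:
  1.333 M_P + 0.6667 M_Q = 141.7
  0.6667 M_P + 1.333 M_Q = 125.6
Solving the pair gives M_P = 78.87 kip·ft and M_Q = 54.78 kip·ft (hogging).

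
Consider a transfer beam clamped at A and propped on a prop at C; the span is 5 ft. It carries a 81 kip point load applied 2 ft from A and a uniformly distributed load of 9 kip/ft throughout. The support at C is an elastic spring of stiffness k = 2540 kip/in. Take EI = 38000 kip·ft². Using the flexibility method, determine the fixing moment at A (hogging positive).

Remove the prop at C; the released (primary) structure is a cantilever built in at A.
Free-end deflection of the primary structure under the applied loading (downward +):
  point load 81 at a = 2: Pa²(3L − a)/(6EI) = 702/EI
  UDL 9: wL⁴/(8EI) = 703.1/EI
  δ_0 = 1405/EI
Flexibility coefficient — unit upward force at C: δ_{CC} = L³/(3EI) = 41.67/EI.
With EI = 38000 kip·ft²: δ_0 = 0.036977 ft and δ_{CC} = 0.001096 ft/kip.
Compatibility — the spring shortens by R_C/k under the reaction it provides: δ_0 − R_C·δ_{CC} = R_C/k. With 1/k = 1/(2540×12) ft/kip = 0.000033 ft/kip, R_C = δ_0 / (δ_{CC} + 1/k) = 0.036977 / (0.001096 + 0.000033) = 32.74 kip.
Moment equilibrium about A: M_A = Σ(load moments about A) − R_C·L = 274.5 − 32.74×5 = 110.8 kip·ft.

M_A = 110.8 kip·ft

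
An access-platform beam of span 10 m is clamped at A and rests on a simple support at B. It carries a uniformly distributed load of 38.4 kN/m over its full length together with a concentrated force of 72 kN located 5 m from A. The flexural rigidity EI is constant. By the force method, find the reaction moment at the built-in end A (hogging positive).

M_A = 615 kN·m

Remove the prop at B; the released (primary) structure is a cantilever built in at A.
Primary-structure tip deflection at B by superposition:
  UDL 38.4: wL⁴/(8EI) = 48000/EI
  point load 72 at a = 5: Pa²(3L − a)/(6EI) = 7500/EI
  δ_0 = 55500/EI
Flexibility coefficient — unit upward force at B: δ_{BB} = L³/(3EI) = 333.3/EI.
The prop prevents deflection at B: R_B = δ_0/δ_{BB} = 55500/333.3 = 166.5 kN.
Moment equilibrium about A: M_A = Σ(load moments about A) − R_B·L = 2280 − 166.5×10 = 615 kN·m.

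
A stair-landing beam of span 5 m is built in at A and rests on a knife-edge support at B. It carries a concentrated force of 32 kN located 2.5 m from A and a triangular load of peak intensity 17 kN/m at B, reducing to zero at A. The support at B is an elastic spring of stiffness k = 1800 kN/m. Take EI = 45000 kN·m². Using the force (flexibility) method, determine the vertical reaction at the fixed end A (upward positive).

R_A = 53.64 kN

Remove the prop at B; the released (primary) structure is a cantilever built in at A.
Free-end deflection of the primary structure under the applied loading (downward +):
  point load 32 at a = 2.5: Pa²(3L − a)/(6EI) = 416.7/EI
  triangular load, peak 17 at the free end: 11w₀L⁴/(120EI) = 974/EI
  δ_0 = 1391/EI
Tip deflection under a unit load at B: L³/(3EI) = 41.67/EI.
With EI = 45000 kN·m²: δ_0 = 0.030903 m and δ_{BB} = 0.000926 m/kN.
Compatibility — the spring shortens by R_B/k under the reaction it provides: δ_0 − R_B·δ_{BB} = R_B/k. With 1/k = 0.000556 m/kN, R_B = δ_0 / (δ_{BB} + 1/k) = 0.030903 / (0.000926 + 0.000556) = 20.86 kN.
Vertical equilibrium: R_A = ΣP − R_B = 74.5 − 20.86 = 53.64 kN.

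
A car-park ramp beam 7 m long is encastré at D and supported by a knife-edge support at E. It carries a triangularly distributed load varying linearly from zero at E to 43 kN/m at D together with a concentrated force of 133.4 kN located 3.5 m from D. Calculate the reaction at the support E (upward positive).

Choose R_E as the redundant. The primary structure is the cantilever fixed at D.
Deflection at E on the released cantilever, summing each load's contribution:
  triangular load, peak 43 at the fixed end: w₀L⁴/(30EI) = 3441/EI
  point load 133.4 at a = 3.5: Pa²(3L − a)/(6EI) = 4766/EI
  δ_0 = 8208/EI
Tip deflection under a unit load at E: L³/(3EI) = 114.3/EI.
The prop prevents deflection at E: R_E = δ_0/δ_{EE} = 8208/114.3 = 71.79 kN.

R_E = 71.79 kN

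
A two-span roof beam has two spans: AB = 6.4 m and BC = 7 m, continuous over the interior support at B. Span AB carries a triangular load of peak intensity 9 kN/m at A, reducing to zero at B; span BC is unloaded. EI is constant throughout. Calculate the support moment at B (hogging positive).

M_B = 10.27 kN·m

Release continuity at B by inserting a hinge; the redundant is the internal moment M_B. The primary structure is two simply-supported spans AB and BC.
End slopes at the hinge B, treating each span as simply supported:
  span AB: triangular load, peak 9: 7w₀L³/(360EI) = 45.88/EI
  relative rotation θ_0 = (45.88 + 0)/EI = 45.88/EI
A unit hogging moment at B produces rotation L₁/(3EI) + L₂/(3EI) = 4.467/EI.
Slope continuity at B: θ_0 = M_B·4.467/EI, so M_B = 45.88/4.467 = 10.27 kN·m (hogging).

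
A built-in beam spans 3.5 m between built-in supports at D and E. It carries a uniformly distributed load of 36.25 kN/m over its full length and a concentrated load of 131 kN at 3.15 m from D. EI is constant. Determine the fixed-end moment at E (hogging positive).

M_E = 74.14 kN·m

Take the two fixed-end moments M_D, M_E as redundants; the released structure is the simple span DE.
On the primary (simply-supported) span, the end slopes from the loading are:
  at D: UDL 36.25: wL³/(24EI) = 64.76/EI
  at E: UDL 36.25: wL³/(24EI) = 64.76/EI
  at D: point load 131 at a = 3.15: Pab(L + b)/(6LEI) = 26.48/EI
  at E: point load 131 at a = 3.15: Pab(L + a)/(6LEI) = 45.74/EI
  θ_D0 = 91.24/EI,  θ_E0 = 110.5/EI
Flexibility coefficients: a unit moment at one end gives L/(3EI) there and L/(6EI) at the far end, so f₁₁ = f₂₂ = 1.167/EI and f₁₂ = f₂₁ = 0.5833/EI.
Compatibility — zero rotation at each built-in end:
  1.167 M_D + 0.5833 M_E = 91.24
  0.5833 M_D + 1.167 M_E = 110.5
Solving the pair gives M_D = 41.13 kN·m and M_E = 74.14 kN·m (hogging).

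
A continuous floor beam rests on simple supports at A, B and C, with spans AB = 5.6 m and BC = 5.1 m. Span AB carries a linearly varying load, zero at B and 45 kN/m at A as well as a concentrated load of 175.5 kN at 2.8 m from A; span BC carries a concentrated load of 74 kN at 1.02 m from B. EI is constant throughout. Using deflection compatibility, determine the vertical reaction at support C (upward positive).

R_C = -17.64 kN

Release continuity at B by inserting a hinge; the redundant is the internal moment M_B. The primary structure is two simply-supported spans AB and BC.
Discontinuity in slope at B on the released structure — sum the simple-span end rotations:
  span AB: triangular load, peak 45: 7w₀L³/(360EI) = 153.7/EI
  span AB: point load 175.5 at a = 2.8: Pab(L + a)/(6LEI) = 344/EI
  span BC: point load 74 at a = 1.02: Pab(L + b)/(6LEI) = 92.39/EI
  relative rotation θ_0 = (497.6 + 92.39)/EI = 590/EI
A unit hogging moment at B produces rotation L₁/(3EI) + L₂/(3EI) = 3.567/EI.
Slope continuity at B: θ_0 = M_B·3.567/EI, so M_B = 590/3.567 = 165.4 kN·m (hogging).
Span BC, ΣM about C: R_B^{BC}·5.1 = 301.9 + 165.4, so R_B^{BC} = 91.64 kN and R_C = 74 − 91.64 = -17.64 kN.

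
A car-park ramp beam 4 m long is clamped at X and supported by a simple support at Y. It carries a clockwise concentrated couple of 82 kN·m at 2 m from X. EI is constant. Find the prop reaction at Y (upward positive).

Release the roller at Y. Primary structure: cantilever fixed at X.
Primary-structure tip deflection at Y by superposition:
  clockwise couple 82 at a = 2: M₀a(2L − a)/(2EI) = 492/EI
Flexibility coefficient — unit upward force at Y: δ_{YY} = L³/(3EI) = 21.33/EI.
The prop prevents deflection at Y: R_Y = δ_0/δ_{YY} = 492/21.33 = 23.06 kN.

R_Y = 23.06 kN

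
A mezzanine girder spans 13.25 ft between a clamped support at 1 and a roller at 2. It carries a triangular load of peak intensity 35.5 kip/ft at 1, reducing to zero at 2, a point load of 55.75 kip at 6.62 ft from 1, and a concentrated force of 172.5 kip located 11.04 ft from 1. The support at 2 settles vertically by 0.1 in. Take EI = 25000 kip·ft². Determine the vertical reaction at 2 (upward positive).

R_2 = 193.9 kip

Release the roller at 2. Primary structure: cantilever fixed at 1.
Downward deflection at the released point 2 due to the loads:
  triangular load, peak 35.5 at the fixed end: w₀L⁴/(30EI) = 36473/EI
  point load 55.75 at a = 6.62: Pa²(3L − a)/(6EI) = 13491/EI
  point load 172.5 at a = 11.04: Pa²(3L − a)/(6EI) = 100603/EI
  δ_0 = 150566/EI
Flexibility coefficient — unit upward force at 2: δ_{22} = L³/(3EI) = 775.4/EI.
With EI = 25000 kip·ft²: δ_0 = 6.0226 ft and δ_{22} = 0.031016 ft/kip.
Compatibility — the beam at 2 must follow the support down by 0.008333 ft: δ_0 − R_2·δ_{22} = 0.008333, so R_2 = (6.0226 − 0.008333)/0.031016 = 193.9 kip.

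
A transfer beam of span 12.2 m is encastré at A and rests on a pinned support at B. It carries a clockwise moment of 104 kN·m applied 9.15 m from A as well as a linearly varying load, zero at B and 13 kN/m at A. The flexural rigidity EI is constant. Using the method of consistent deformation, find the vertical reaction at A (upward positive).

R_A = 51.45 kN

Release the roller at B. Primary structure: cantilever fixed at A.
Downward deflection at the released point B due to the loads:
  clockwise couple 104 at a = 9.15: M₀a(2L − a)/(2EI) = 7256/EI
  triangular load, peak 13 at the fixed end: w₀L⁴/(30EI) = 9600/EI
  δ_0 = 16856/EI
Flexibility coefficient — unit upward force at B: δ_{BB} = L³/(3EI) = 605.3/EI.
Compatibility at B: δ_0 − R_B·δ_{BB} = 0, so R_B = 16856/605.3 = 27.85 kN.
Vertical equilibrium: R_A = ΣP − R_B = 79.3 − 27.85 = 51.45 kN.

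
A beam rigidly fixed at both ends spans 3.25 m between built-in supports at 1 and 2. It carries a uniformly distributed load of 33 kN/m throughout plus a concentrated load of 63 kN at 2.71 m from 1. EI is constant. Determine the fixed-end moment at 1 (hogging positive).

Take the two fixed-end moments M_1, M_2 as redundants; the released structure is the simple span 12.
End rotations of the released simple span under the applied load (×1/EI):
  at 1: UDL 33: wL³/(24EI) = 47.2/EI
  at 2: UDL 33: wL³/(24EI) = 47.2/EI
  at 1: point load 63 at a = 2.71: Pab(L + b)/(6LEI) = 17.92/EI
  at 2: point load 63 at a = 2.71: Pab(L + a)/(6LEI) = 28.18/EI
  θ_10 = 65.12/EI,  θ_20 = 75.38/EI
Flexibility coefficients: a unit moment at one end gives L/(3EI) there and L/(6EI) at the far end, so f₁₁ = f₂₂ = 1.083/EI and f₁₂ = f₂₁ = 0.5417/EI.
Compatibility — zero rotation at each built-in end:
  1.083 M_1 + 0.5417 M_2 = 65.12
  0.5417 M_1 + 1.083 M_2 = 75.38
Solving the pair gives M_1 = 33.76 kN·m and M_2 = 52.7 kN·m (hogging).

M_1 = 33.76 kN·m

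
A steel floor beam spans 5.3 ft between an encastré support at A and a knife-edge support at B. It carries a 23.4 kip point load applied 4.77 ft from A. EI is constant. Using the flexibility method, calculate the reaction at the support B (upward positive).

R_B = 19.9 kip

Choose R_B as the redundant. The primary structure is the cantilever fixed at A.
Downward deflection at the released point B due to the loads:
  point load 23.4 at a = 4.77: Pa²(3L − a)/(6EI) = 987.6/EI
Tip deflection under a unit load at B: L³/(3EI) = 49.63/EI.
Compatibility at B: δ_0 − R_B·δ_{BB} = 0, so R_B = 987.6/49.63 = 19.9 kip.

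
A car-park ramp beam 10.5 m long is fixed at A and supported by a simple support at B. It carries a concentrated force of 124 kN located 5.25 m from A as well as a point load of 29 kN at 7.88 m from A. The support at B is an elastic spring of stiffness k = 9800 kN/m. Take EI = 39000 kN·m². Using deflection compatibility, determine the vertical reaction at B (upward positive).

R_B = 56.54 kN

Remove the prop at B; the released (primary) structure is a cantilever built in at A.
Primary-structure tip deflection at B by superposition:
  point load 124 at a = 5.25: Pa²(3L − a)/(6EI) = 14953/EI
  point load 29 at a = 7.88: Pa²(3L − a)/(6EI) = 7089/EI
  δ_0 = 22042/EI
Tip deflection under a unit load at B: L³/(3EI) = 385.9/EI.
With EI = 39000 kN·m²: δ_0 = 0.56517 m and δ_{BB} = 0.009894 m/kN.
Compatibility — the spring shortens by R_B/k under the reaction it provides: δ_0 − R_B·δ_{BB} = R_B/k. With 1/k = 0.000102 m/kN, R_B = δ_0 / (δ_{BB} + 1/k) = 0.56517 / (0.009894 + 0.000102) = 56.54 kN.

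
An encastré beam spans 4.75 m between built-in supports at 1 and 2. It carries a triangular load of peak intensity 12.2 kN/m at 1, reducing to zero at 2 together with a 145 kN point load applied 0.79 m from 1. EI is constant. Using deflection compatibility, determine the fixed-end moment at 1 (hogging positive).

M_1 = 93.38 kN·m

Take the two fixed-end moments M_1, M_2 as redundants; the released structure is the simple span 12.
End rotations of the released simple span under the applied load (×1/EI):
  at 1: triangular load, peak 12.2: w₀L³/(45EI) = 29.06/EI
  at 2: triangular load, peak 12.2: 7w₀L³/(360EI) = 25.42/EI
  at 1: point load 145 at a = 0.79: Pab(L + b)/(6LEI) = 138.6/EI
  at 2: point load 145 at a = 0.79: Pab(L + a)/(6LEI) = 88.18/EI
  θ_10 = 167.7/EI,  θ_20 = 113.6/EI
Flexibility coefficients: a unit moment at one end gives L/(3EI) there and L/(6EI) at the far end, so f₁₁ = f₂₂ = 1.583/EI and f₁₂ = f₂₁ = 0.7917/EI.
Compatibility — zero rotation at each built-in end:
  1.583 M_1 + 0.7917 M_2 = 167.7
  0.7917 M_1 + 1.583 M_2 = 113.6
Solving the pair gives M_1 = 93.38 kN·m and M_2 = 25.06 kN·m (hogging).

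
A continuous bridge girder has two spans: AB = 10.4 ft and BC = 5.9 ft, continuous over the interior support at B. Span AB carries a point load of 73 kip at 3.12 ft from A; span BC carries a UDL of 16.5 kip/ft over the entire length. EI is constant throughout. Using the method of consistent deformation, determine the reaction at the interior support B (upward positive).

R_B = 95.04 kip

Release continuity at B by inserting a hinge; the redundant is the internal moment M_B. The primary structure is two simply-supported spans AB and BC.
End slopes at the hinge B, treating each span as simply supported:
  span AB: point load 73 at a = 3.12: Pab(L + a)/(6LEI) = 359.3/EI
  span BC: UDL 16.5: wL³/(24EI) = 141.2/EI
  relative rotation θ_0 = (359.3 + 141.2)/EI = 500.5/EI
A unit hogging moment at B produces rotation L₁/(3EI) + L₂/(3EI) = 5.433/EI.
Compatibility: M_B·(L₁+L₂)/(3EI) = θ_0, giving M_B = 92.11 kip·ft (hogging).
Span AB, ΣM about A with M_B applied at B: R_B^{AB}·10.4 = 227.8 + 92.11, so R_B^{AB} = 30.76 kip and R_A = 73 − 30.76 = 42.24 kip.
Span BC, ΣM about C: R_B^{BC}·5.9 = 287.2 + 92.11, so R_B^{BC} = 64.29 kip and R_C = 97.35 − 64.29 = 33.06 kip.
R_B = 30.76 + 64.29 = 95.04 kip.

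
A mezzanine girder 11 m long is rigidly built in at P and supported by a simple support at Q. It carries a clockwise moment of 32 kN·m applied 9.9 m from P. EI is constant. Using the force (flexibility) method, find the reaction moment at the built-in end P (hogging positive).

M_P = -15.52 kN·m

Remove the prop at Q; the released (primary) structure is a cantilever built in at P.
Downward deflection at the released point Q due to the loads:
  clockwise couple 32 at a = 9.9: M₀a(2L − a)/(2EI) = 1917/EI
Tip deflection under a unit load at Q: L³/(3EI) = 443.7/EI.
The prop prevents deflection at Q: R_Q = δ_0/δ_{QQ} = 1917/443.7 = 4.32 kN.
Moment equilibrium about P: M_P = Σ(load moments about P) − R_Q·L = 32 − 4.32×11 = -15.52 kN·m.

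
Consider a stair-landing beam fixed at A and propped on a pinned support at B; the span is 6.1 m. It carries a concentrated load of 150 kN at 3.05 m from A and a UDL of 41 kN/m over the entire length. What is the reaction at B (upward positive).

R_B = 140.7 kN

Choose R_B as the redundant. The primary structure is the cantilever fixed at A.
Primary-structure tip deflection at B by superposition:
  point load 150 at a = 3.05: Pa²(3L − a)/(6EI) = 3547/EI
  UDL 41: wL⁴/(8EI) = 7096/EI
  δ_0 = 10643/EI
Tip deflection under a unit load at B: L³/(3EI) = 75.66/EI.
Compatibility at B: δ_0 − R_B·δ_{BB} = 0, so R_B = 10643/75.66 = 140.7 kN.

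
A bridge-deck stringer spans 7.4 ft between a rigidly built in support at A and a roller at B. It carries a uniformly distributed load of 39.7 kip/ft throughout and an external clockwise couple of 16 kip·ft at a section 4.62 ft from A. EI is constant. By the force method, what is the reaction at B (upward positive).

Take the reaction at B as the redundant and release it; the primary structure is a cantilever fixed at A.
Free-end deflection of the primary structure under the applied loading (downward +):
  UDL 39.7: wL⁴/(8EI) = 14881/EI
  clockwise couple 16 at a = 4.62: M₀a(2L − a)/(2EI) = 376.3/EI
  δ_0 = 15257/EI
Flexibility coefficient — unit upward force at B: δ_{BB} = L³/(3EI) = 135.1/EI.
The prop prevents deflection at B: R_B = δ_0/δ_{BB} = 15257/135.1 = 113 kip.

R_B = 113 kip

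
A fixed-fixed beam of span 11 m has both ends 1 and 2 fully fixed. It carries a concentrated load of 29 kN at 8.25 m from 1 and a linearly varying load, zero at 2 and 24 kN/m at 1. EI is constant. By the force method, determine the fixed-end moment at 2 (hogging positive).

M_2 = 141.7 kN·m

Release both end moments; the primary structure is a simply-supported span 12 with redundants M_1 and M_2.
End rotations of the released simple span under the applied load (×1/EI):
  at 1: point load 29 at a = 8.25: Pab(L + b)/(6LEI) = 137.1/EI
  at 2: point load 29 at a = 8.25: Pab(L + a)/(6LEI) = 191.9/EI
  at 1: triangular load, peak 24: w₀L³/(45EI) = 709.9/EI
  at 2: triangular load, peak 24: 7w₀L³/(360EI) = 621.1/EI
  θ_10 = 846.9/EI,  θ_20 = 813/EI
Flexibility coefficients: a unit moment at one end gives L/(3EI) there and L/(6EI) at the far end, so f₁₁ = f₂₂ = 3.667/EI and f₁₂ = f₂₁ = 1.833/EI.
Compatibility — zero rotation at each built-in end:
  3.667 M_1 + 1.833 M_2 = 846.9
  1.833 M_1 + 3.667 M_2 = 813
Solving the pair gives M_1 = 160.2 kN·m and M_2 = 141.7 kN·m (hogging).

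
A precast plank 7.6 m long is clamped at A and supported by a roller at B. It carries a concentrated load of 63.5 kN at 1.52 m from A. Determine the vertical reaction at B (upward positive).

Remove the prop at B; the released (primary) structure is a cantilever built in at A.
Free-end deflection of the primary structure under the applied loading (downward +):
  point load 63.5 at a = 1.52: Pa²(3L − a)/(6EI) = 520.3/EI
Flexibility coefficient — unit upward force at B: δ_{BB} = L³/(3EI) = 146.3/EI.
The prop prevents deflection at B: R_B = δ_0/δ_{BB} = 520.3/146.3 = 3.556 kN.

R_B = 3.556 kN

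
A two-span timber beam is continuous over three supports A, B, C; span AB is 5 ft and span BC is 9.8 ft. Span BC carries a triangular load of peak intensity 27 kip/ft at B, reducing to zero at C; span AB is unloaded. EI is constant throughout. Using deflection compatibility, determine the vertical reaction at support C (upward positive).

Release continuity at B by inserting a hinge; the redundant is the internal moment M_B. The primary structure is two simply-supported spans AB and BC.
Discontinuity in slope at B on the released structure — sum the simple-span end rotations:
  span BC: triangular load, peak 27: w₀L³/(45EI) = 564.7/EI
  relative rotation θ_0 = (0 + 564.7)/EI = 564.7/EI
A unit hogging moment at B produces rotation L₁/(3EI) + L₂/(3EI) = 4.933/EI.
Compatibility: M_B·(L₁+L₂)/(3EI) = θ_0, giving M_B = 114.5 kip·ft (hogging).
Span BC, ΣM about C: R_B^{BC}·9.8 = 864.4 + 114.5, so R_B^{BC} = 99.88 kip and R_C = 132.3 − 99.88 = 32.42 kip.

R_C = 32.42 kip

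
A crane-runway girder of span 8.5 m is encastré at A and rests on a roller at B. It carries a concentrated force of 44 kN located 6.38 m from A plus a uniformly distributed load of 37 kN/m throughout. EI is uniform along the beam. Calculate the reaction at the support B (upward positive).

R_B = 145.8 kN

Choose R_B as the redundant. The primary structure is the cantilever fixed at A.
Downward deflection at the released point B due to the loads:
  point load 44 at a = 6.38: Pa²(3L − a)/(6EI) = 5707/EI
  UDL 37: wL⁴/(8EI) = 24143/EI
  δ_0 = 29850/EI
Tip deflection under a unit load at B: L³/(3EI) = 204.7/EI.
Compatibility at B: δ_0 − R_B·δ_{BB} = 0, so R_B = 29850/204.7 = 145.8 kN.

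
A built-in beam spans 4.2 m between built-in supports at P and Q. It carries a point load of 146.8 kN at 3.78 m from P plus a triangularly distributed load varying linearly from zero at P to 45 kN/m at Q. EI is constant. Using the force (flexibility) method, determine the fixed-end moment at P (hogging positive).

M_P = 32.01 kN·m

Take the two fixed-end moments M_P, M_Q as redundants; the released structure is the simple span PQ.
On the primary (simply-supported) span, the end slopes from the loading are:
  at P: point load 146.8 at a = 3.78: Pab(L + b)/(6LEI) = 42.73/EI
  at Q: point load 146.8 at a = 3.78: Pab(L + a)/(6LEI) = 73.8/EI
  at P: triangular load, peak 45: 7w₀L³/(360EI) = 64.83/EI
  at Q: triangular load, peak 45: w₀L³/(45EI) = 74.09/EI
  θ_P0 = 107.6/EI,  θ_Q0 = 147.9/EI
Flexibility coefficients: a unit moment at one end gives L/(3EI) there and L/(6EI) at the far end, so f₁₁ = f₂₂ = 1.4/EI and f₁₂ = f₂₁ = 0.7/EI.
Compatibility — zero rotation at each built-in end:
  1.4 M_P + 0.7 M_Q = 107.6
  0.7 M_P + 1.4 M_Q = 147.9
Solving the pair gives M_P = 32.01 kN·m and M_Q = 89.63 kN·m (hogging).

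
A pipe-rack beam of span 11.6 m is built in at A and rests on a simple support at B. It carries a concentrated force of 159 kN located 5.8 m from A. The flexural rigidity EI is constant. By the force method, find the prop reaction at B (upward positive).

R_B = 49.69 kN

Choose R_B as the redundant. The primary structure is the cantilever fixed at A.
Downward deflection at the released point B due to the loads:
  point load 159 at a = 5.8: Pa²(3L − a)/(6EI) = 25852/EI
Flexibility coefficient — unit upward force at B: δ_{BB} = L³/(3EI) = 520.3/EI.
Compatibility at B: δ_0 − R_B·δ_{BB} = 0, so R_B = 25852/520.3 = 49.69 kN.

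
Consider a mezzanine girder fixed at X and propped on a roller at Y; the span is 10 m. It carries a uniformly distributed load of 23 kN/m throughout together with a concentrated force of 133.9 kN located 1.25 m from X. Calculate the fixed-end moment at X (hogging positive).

M_X = 424.8 kN·m

Choose R_Y as the redundant. The primary structure is the cantilever fixed at X.
Primary-structure tip deflection at Y by superposition:
  UDL 23: wL⁴/(8EI) = 28750/EI
  point load 133.9 at a = 1.25: Pa²(3L − a)/(6EI) = 1003/EI
  δ_0 = 29753/EI
Tip deflection under a unit load at Y: L³/(3EI) = 333.3/EI.
The prop prevents deflection at Y: R_Y = δ_0/δ_{YY} = 29753/333.3 = 89.26 kN.
Moment equilibrium about X: M_X = Σ(load moments about X) − R_Y·L = 1317 − 89.26×10 = 424.8 kN·m.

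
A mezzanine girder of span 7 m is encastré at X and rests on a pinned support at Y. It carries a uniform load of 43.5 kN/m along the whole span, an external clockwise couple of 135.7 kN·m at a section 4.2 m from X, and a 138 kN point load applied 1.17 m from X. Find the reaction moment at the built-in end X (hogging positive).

M_X = 354.4 kN·m

Take the reaction at Y as the redundant and release it; the primary structure is a cantilever fixed at X.
Downward deflection at the released point Y due to the loads:
  UDL 43.5: wL⁴/(8EI) = 13055/EI
  clockwise couple 135.7 at a = 4.2: M₀a(2L − a)/(2EI) = 2793/EI
  point load 138 at a = 1.17: Pa²(3L − a)/(6EI) = 624.3/EI
  δ_0 = 16472/EI
Flexibility coefficient — unit upward force at Y: δ_{YY} = L³/(3EI) = 114.3/EI.
Compatibility at Y: δ_0 − R_Y·δ_{YY} = 0, so R_Y = 16472/114.3 = 144.1 kN.
Moment equilibrium about X: M_X = Σ(load moments about X) − R_Y·L = 1363 − 144.1×7 = 354.4 kN·m.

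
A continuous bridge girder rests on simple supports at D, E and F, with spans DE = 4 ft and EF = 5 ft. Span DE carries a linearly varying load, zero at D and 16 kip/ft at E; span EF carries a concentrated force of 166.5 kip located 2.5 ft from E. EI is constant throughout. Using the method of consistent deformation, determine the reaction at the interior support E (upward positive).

R_E = 147 kip

Insert a hinge at E; M_E is the redundant, and each span becomes simply supported.
Rotations at E on the released spans (each span's end-slope, ×1/EI):
  span DE: triangular load, peak 16: w₀L³/(45EI) = 22.76/EI
  span EF: point load 166.5 at a = 2.5: Pab(L + b)/(6LEI) = 260.2/EI
  relative rotation θ_0 = (22.76 + 260.2)/EI = 282.9/EI
A unit hogging moment at E produces rotation L₁/(3EI) + L₂/(3EI) = 3/EI.
Compatibility: M_E·(L₁+L₂)/(3EI) = θ_0, giving M_E = 94.3 kip·ft (hogging).
Span DE, ΣM about D with M_E applied at E: R_E^{DE}·4 = 85.33 + 94.3, so R_E^{DE} = 44.91 kip and R_D = 32 − 44.91 = -12.91 kip.
Span EF, ΣM about F: R_E^{EF}·5 = 416.2 + 94.3, so R_E^{EF} = 102.1 kip and R_F = 166.5 − 102.1 = 64.39 kip.
R_E = 44.91 + 102.1 = 147 kip.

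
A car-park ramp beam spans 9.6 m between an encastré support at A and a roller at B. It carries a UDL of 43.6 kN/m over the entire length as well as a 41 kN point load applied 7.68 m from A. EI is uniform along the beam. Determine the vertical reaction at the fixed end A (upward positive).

R_A = 273.7 kN

Take the reaction at B as the redundant and release it; the primary structure is a cantilever fixed at A.
Deflection at B on the released cantilever, summing each load's contribution:
  UDL 43.6: wL⁴/(8EI) = 46289/EI
  point load 41 at a = 7.68: Pa²(3L − a)/(6EI) = 8512/EI
  δ_0 = 54802/EI
Flexibility coefficient — unit upward force at B: δ_{BB} = L³/(3EI) = 294.9/EI.
Compatibility at B: δ_0 − R_B·δ_{BB} = 0, so R_B = 54802/294.9 = 185.8 kN.
Vertical equilibrium: R_A = ΣP − R_B = 459.6 − 185.8 = 273.7 kN.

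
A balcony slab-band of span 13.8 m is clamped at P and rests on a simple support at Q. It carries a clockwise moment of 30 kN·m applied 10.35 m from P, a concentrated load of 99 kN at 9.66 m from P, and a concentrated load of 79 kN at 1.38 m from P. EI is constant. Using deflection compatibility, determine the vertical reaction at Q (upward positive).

Remove the prop at Q; the released (primary) structure is a cantilever built in at P.
Free-end deflection of the primary structure under the applied loading (downward +):
  clockwise couple 30 at a = 10.35: M₀a(2L − a)/(2EI) = 2678/EI
  point load 99 at a = 9.66: Pa²(3L − a)/(6EI) = 48870/EI
  point load 79 at a = 1.38: Pa²(3L − a)/(6EI) = 1003/EI
  δ_0 = 52552/EI
Flexibility coefficient — unit upward force at Q: δ_{QQ} = L³/(3EI) = 876/EI.
Compatibility at Q: δ_0 − R_Q·δ_{QQ} = 0, so R_Q = 52552/876 = 59.99 kN.

R_Q = 59.99 kN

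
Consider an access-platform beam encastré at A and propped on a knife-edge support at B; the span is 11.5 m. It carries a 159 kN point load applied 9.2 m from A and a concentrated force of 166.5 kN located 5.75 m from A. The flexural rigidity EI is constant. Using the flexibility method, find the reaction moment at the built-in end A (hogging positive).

M_A = 534.6 kN·m

Release the roller at B. Primary structure: cantilever fixed at A.
Deflection at B on the released cantilever, summing each load's contribution:
  point load 159 at a = 9.2: Pa²(3L − a)/(6EI) = 56747/EI
  point load 166.5 at a = 5.75: Pa²(3L − a)/(6EI) = 26378/EI
  δ_0 = 83125/EI
Flexibility coefficient — unit upward force at B: δ_{BB} = L³/(3EI) = 507/EI.
The prop prevents deflection at B: R_B = δ_0/δ_{BB} = 83125/507 = 164 kN.
Moment equilibrium about A: M_A = Σ(load moments about A) − R_B·L = 2420 − 164×11.5 = 534.6 kN·m.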